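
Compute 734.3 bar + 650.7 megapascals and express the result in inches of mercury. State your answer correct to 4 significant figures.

213800 inches of mercury

734.3 bar = 21683.9 inHg and 650.7 MPa = 192152 inHg.
21683.9 + 192152 ≈ 213800 inHg.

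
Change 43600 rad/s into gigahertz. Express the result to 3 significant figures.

6.94e-6 gigahertz

1 radian per second = 1.59155e-10 GHz.
So 43600 × 1.59155e-10 ≈ 6.94e-6 GHz.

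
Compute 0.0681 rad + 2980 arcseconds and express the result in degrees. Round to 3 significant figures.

4.73 degrees

0.0681 rad = 3.90184 ° and 2980 arcsec = 0.827778 °.
3.90184 + 0.827778 ≈ 4.73 °.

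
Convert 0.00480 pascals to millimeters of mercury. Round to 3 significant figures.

3.60 × 10^-5 mmHg

1 pascal = 0.00750062 millimeters of mercury.
Then 0.00480 × 0.00750062 ≈ 3.60 × 10^-5 mmHg.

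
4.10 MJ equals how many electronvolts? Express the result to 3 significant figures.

2.56e+25 eV

1 MJ = 6.24151e+24 eV.
Thus 4.10 × 6.24151e+24 ≈ 2.56e+25 eV.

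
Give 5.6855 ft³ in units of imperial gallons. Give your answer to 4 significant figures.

35.41 imp gal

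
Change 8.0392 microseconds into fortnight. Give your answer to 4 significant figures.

1 μs = 8.26720 × 10^-13 fortnight.
Then 8.0392 × 8.26720 × 10^-13 ≈ 6.646 × 10^-12 fortnight.

6.646 × 10^-12 fortnight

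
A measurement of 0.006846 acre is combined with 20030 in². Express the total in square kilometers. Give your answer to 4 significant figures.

0.006846 acre = 2.77048e-5 km² and 20030 in² = 1.29226e-5 km².
2.77048e-5 + 1.29226e-5 ≈ 4.063e-5 km².

4.063e-5 square kilometers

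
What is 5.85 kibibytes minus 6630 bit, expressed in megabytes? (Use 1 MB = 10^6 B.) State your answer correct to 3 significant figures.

5.85 KiB = 0.00599040 MB and 6630 bit = 0.000828750 MB.
0.00599040 − 0.000828750 ≈ 0.00516 MB.

0.00516 MB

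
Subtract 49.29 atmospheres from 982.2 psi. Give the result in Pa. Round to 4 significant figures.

982.2 psi = 6.77203e+6 Pa and 49.29 atm = 4.99431e+6 Pa.
6.77203e+6 − 4.99431e+6 ≈ 1.778e+6 Pa.

1.778e+6 pascals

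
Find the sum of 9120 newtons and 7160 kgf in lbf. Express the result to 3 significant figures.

17800 lbf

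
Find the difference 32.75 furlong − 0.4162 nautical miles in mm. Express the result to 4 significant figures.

32.75 furlong = 6.58825 × 10^6 mm and 0.4162 nmi = 770802 mm.
6.58825 × 10^6 − 770802 ≈ 5.817 × 10^6 mm.

5.817 × 10^6 millimeters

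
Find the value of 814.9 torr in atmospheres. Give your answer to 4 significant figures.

1.072 atm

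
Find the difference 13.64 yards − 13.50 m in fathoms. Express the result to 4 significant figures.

-0.5619 fathom

13.64 yd = 6.82000 fathom and 13.50 m = 7.38189 fathom.
6.82000 − 7.38189 ≈ -0.5619 fathom.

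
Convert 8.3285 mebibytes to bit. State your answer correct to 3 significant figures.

6.99 × 10^7 bits

1 MiB = 8.38861 × 10^6 bit.
8.3285 × 8.38861 × 10^6 ≈ 6.99 × 10^7 bit.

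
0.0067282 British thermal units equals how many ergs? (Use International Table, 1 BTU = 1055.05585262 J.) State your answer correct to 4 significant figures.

1 British thermal unit = 1.05506 × 10^10 ergs.
So 0.0067282 × 1.05506 × 10^10 ≈ 7.099 × 10^7 erg.

7.099 × 10^7 ergs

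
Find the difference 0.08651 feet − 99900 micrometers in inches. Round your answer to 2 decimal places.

0.08651 ft = 1.03812 in and 99900 μm = 3.93307 in.
1.03812 − 3.93307 ≈ -2.89 in.

-2.89 in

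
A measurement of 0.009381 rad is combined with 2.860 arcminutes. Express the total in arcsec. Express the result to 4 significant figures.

2107 arcseconds

0.009381 rad = 1934.97 arcsec and 2.860 arcmin = 171.600 arcsec.
1934.97 + 171.600 ≈ 2107 arcsec.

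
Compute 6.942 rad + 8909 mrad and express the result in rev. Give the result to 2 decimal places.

6.942 rad = 1.10485 rev and 8909 mrad = 1.41791 rev.
1.10485 + 1.41791 ≈ 2.52 rev.

2.52 revolutions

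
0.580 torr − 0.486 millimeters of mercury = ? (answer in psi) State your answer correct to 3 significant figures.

0.00182 pounds per square inch

0.580 torr = 0.0112153 psi and 0.486 mmHg = 0.00939767 psi.
0.0112153 − 0.00939767 ≈ 0.00182 psi.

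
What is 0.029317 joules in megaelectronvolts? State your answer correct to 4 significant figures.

1.830 × 10^11 MeV

1 joule = 6.24151 × 10^12 MeV.
Then 0.029317 × 6.24151 × 10^12 ≈ 1.830 × 10^11 MeV.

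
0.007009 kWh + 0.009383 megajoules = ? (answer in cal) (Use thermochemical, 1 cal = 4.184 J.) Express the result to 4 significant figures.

0.007009 kWh = 6030.69 cal and 0.009383 MJ = 2242.59 cal.
6030.69 + 2242.59 ≈ 8273 cal.

8273 cal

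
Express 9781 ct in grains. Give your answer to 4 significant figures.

30190 gr

1 carat = 3.08647 gr.
Thus 9781 × 3.08647 ≈ 30190 gr.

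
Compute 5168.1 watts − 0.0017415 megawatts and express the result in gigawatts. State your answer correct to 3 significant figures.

3.43e-6 GW

5168.1 W = 5.16810e-6 GW and 0.0017415 MW = 1.74150e-6 GW.
5.16810e-6 − 1.74150e-6 ≈ 3.43e-6 GW.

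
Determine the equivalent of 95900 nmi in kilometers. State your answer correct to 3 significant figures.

1 nmi = 1.85200 km.
So 95900 × 1.85200 ≈ 178000 km.

178000 km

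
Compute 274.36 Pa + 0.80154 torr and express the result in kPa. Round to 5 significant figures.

0.38122 kPa

274.36 Pa = 0.274360 kPa and 0.80154 torr = 0.106863 kPa.
0.274360 + 0.106863 ≈ 0.38122 kPa.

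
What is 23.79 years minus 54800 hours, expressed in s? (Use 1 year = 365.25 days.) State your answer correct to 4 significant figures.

23.79 yr = 7.50755e+8 s and 54800 h = 1.97280e+8 s.
7.50755e+8 − 1.97280e+8 ≈ 5.535e+8 s.

5.535e+8 s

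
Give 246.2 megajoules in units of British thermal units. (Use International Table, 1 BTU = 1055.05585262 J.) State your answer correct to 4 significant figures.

1 megajoule = 947.817 British thermal units.
246.2 × 947.817 ≈ 233400 BTU.

233400 British thermal units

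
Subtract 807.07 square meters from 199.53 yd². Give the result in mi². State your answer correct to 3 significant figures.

199.53 yd² = 6.44144 × 10^-5 mi² and 807.07 m² = 0.000311611 mi².
6.44144 × 10^-5 − 0.000311611 ≈ -0.000247 mi².

-0.000247 mi²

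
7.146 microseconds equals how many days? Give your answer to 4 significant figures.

1 μs = 1.15741e-11 d.
Then 7.146 × 1.15741e-11 ≈ 8.271e-11 d.

8.271e-11 d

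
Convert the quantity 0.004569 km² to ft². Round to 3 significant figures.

49200 ft²

1 km² = 1.07639e+7 ft².
Thus 0.004569 × 1.07639e+7 ≈ 49200 ft².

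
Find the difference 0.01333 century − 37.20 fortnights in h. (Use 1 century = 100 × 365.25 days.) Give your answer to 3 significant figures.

0.01333 century = 11685.1 h and 37.20 fortnight = 12499.2 h.
11685.1 − 12499.2 ≈ -814 h.

-814 h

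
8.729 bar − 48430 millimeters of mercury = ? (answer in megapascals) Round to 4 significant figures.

8.729 bar = 0.872900 MPa and 48430 mmHg = 6.45680 MPa.
0.872900 − 6.45680 ≈ -5.584 MPa.

-5.584 megapascals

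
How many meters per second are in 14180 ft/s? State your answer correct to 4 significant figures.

4322 m/s

1 foot per second = 0.304800 m/s.
Thus 14180 × 0.304800 ≈ 4322 m/s.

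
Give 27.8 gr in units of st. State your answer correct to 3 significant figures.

0.000284 st

1 grain = 1.02041e-5 stone.
27.8 × 1.02041e-5 ≈ 0.000284 st.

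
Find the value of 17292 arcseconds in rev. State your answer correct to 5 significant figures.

1 arcsec = 7.71605 × 10^-7 rev.
Then 17292 × 7.71605 × 10^-7 ≈ 0.013343 rev.

0.013343 revolutions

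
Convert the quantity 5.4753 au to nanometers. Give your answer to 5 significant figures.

8.1909e+20 nm

1 au = 1.49598e+20 nanometers.
So 5.4753 × 1.49598e+20 ≈ 8.1909e+20 nm.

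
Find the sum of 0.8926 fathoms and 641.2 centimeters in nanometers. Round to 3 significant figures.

0.8926 fathom = 1.63239 × 10^9 nm and 641.2 cm = 6.41200 × 10^9 nm.
1.63239 × 10^9 + 6.41200 × 10^9 ≈ 8.04 × 10^9 nm.

8.04 × 10^9 nanometers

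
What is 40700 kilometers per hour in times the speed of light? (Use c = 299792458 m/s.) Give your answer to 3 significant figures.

1 kilometer per hour = 9.26567e-10 c.
So 40700 × 9.26567e-10 ≈ 3.77e-5 c.

3.77e-5 times the speed of light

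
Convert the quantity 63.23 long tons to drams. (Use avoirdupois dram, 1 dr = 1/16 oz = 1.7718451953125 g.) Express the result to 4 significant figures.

1 long ton = 573440 dr.
Thus 63.23 × 573440 ≈ 3.626 × 10^7 dr.

3.626 × 10^7 dr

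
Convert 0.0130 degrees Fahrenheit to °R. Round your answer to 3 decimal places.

°R = °F + 459.67.
Applying the formula gives 459.683 °R.

459.683 degrees Rankine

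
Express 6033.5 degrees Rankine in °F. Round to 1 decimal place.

°R = °F + 459.67.
Applying the formula gives 5573.8 °F.

5573.8 degrees Fahrenheit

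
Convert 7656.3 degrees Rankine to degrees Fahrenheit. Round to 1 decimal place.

7196.6 degrees Fahrenheit

°R = °F + 459.67.
Applying the formula gives 7196.6 °F.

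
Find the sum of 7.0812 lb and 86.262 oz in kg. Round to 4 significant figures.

5.657 kg

7.0812 lb = 3.21198 kg and 86.262 oz = 2.44549 kg.
3.21198 + 2.44549 ≈ 5.657 kg.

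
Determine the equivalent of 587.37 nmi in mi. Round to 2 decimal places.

1 nmi = 1.15078 miles.
Then 587.37 × 1.15078 ≈ 675.93 mi.

675.93 mi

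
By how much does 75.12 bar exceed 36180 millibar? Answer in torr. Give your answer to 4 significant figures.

75.12 bar = 56344.6 torr and 36180 mbar = 27137.2 torr.
56344.6 − 27137.2 ≈ 29210 torr.

29210 torr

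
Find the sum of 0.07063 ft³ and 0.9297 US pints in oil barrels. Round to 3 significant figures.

0.0153 bbl

0.07063 ft³ = 0.0125797 bbl and 0.9297 US pt = 0.00276696 bbl.
0.0125797 + 0.00276696 ≈ 0.0153 bbl.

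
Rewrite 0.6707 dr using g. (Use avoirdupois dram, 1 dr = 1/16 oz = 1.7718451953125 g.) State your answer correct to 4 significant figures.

1 dr = 1.77185 g.
Thus 0.6707 × 1.77185 ≈ 1.188 g.

1.188 g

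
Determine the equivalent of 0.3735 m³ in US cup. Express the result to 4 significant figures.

1 m³ = 4226.75 US cup.
Then 0.3735 × 4226.75 ≈ 1579 US cup.

1579 US cup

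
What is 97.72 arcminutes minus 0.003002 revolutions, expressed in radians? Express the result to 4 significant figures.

0.009563 rad

97.72 arcmin = 0.02842560 rad and 0.003002 rev = 0.01886212 rad.
0.02842560 − 0.01886212 ≈ 0.009563 rad.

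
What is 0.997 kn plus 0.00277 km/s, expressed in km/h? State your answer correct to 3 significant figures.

11.8 km/h

0.997 kn = 1.84644 km/h and 0.00277 km/s = 9.97200 km/h.
1.84644 + 9.97200 ≈ 11.8 km/h.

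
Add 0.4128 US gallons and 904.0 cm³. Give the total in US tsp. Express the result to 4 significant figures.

500.4 US tsp

0.4128 US gal = 317.030 US tsp and 904.0 cm³ = 183.407 US tsp.
317.030 + 183.407 ≈ 500.4 US tsp.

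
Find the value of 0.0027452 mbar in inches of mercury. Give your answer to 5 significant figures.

8.1066e-5 inches of mercury

1 millibar = 0.0295300 inches of mercury.
Then 0.0027452 × 0.0295300 ≈ 8.1066e-5 inHg.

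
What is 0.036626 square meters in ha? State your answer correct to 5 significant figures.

3.6626e-6 ha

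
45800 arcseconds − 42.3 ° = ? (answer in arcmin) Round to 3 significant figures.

45800 arcsec = 763.333 arcmin and 42.3 ° = 2538.00 arcmin.
763.333 − 2538.00 ≈ -1770 arcmin.

-1770 arcmin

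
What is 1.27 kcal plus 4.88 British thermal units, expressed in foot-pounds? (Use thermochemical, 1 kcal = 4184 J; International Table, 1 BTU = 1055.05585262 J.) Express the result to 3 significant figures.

7720 foot-pounds

1.27 kcal = 3919.17 ft·lbf and 4.88 BTU = 3797.47 ft·lbf.
3919.17 + 3797.47 ≈ 7720 ft·lbf.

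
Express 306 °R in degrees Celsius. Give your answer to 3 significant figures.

-103 degrees Celsius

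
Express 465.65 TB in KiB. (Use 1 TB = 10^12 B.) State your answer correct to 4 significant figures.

1 terabyte = 9.765625e+8 KiB.
Then 465.65 × 9.765625e+8 ≈ 4.547e+11 KiB.

4.547e+11 KiB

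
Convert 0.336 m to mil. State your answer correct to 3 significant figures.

13200 mil

1 meter = 39370.1 mils.
0.336 × 39370.1 ≈ 13200 mil.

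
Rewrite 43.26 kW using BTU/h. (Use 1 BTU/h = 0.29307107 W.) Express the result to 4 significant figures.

147600 BTU per hour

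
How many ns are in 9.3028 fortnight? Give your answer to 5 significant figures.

1 fortnight = 1.20960e+15 ns.
Then 9.3028 × 1.20960e+15 ≈ 1.1253e+16 ns.

1.1253e+16 ns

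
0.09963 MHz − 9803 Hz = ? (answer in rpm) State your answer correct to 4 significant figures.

5.390e+6 rpm

0.09963 MHz = 5.97780e+6 rpm and 9803 Hz = 588180 rpm.
5.97780e+6 − 588180 ≈ 5.390e+6 rpm.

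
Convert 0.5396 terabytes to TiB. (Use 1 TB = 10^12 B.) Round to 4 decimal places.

0.4908 TiB

1 TB = 0.909495 tebibytes.
So 0.5396 × 0.909495 ≈ 0.4908 TiB.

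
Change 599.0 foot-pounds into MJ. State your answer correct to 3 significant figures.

0.000812 MJ

1 foot-pound = 1.35582e-6 megajoules.
So 599.0 × 1.35582e-6 ≈ 0.000812 MJ.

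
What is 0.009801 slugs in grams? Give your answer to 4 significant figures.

143.0 grams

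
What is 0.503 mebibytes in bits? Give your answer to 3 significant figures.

4.22e+6 bit

1 mebibyte = 8.38861e+6 bit.
Then 0.503 × 8.38861e+6 ≈ 4.22e+6 bit.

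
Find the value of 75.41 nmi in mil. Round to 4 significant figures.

5.498e+9 mil

1 nmi = 7.29134e+7 mil.
75.41 × 7.29134e+7 ≈ 5.498e+9 mil.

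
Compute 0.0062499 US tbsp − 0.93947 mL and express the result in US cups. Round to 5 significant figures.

-0.0035803 US cup

0.0062499 US tbsp = 0.000390619 US cup and 0.93947 mL = 0.00397091 US cup.
0.000390619 − 0.00397091 ≈ -0.0035803 US cup.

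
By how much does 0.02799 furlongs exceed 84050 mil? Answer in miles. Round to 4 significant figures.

0.002172 mi

0.02799 furlong = 0.00349875 mi and 84050 mil = 0.00132655 mi.
0.00349875 − 0.00132655 ≈ 0.002172 mi.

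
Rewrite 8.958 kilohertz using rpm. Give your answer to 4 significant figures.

537500 rpm

1 kilohertz = 60000.0 revolutions per minute.
So 8.958 × 60000.0 ≈ 537500 rpm.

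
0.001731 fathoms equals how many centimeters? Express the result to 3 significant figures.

0.317 centimeters

1 fathom = 182.880 cm.
0.001731 × 182.880 ≈ 0.317 cm.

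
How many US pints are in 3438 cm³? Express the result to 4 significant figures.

7.266 US pt

1 cubic centimeter = 0.00211338 US pints.
Then 3438 × 0.00211338 ≈ 7.266 US pt.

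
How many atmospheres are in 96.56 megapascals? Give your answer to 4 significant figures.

953.0 atm

1 MPa = 9.86923 atm.
Thus 96.56 × 9.86923 ≈ 953.0 atm.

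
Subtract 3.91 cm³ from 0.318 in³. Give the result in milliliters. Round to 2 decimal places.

0.318 in³ = 5.21109 mL and 3.91 cm³ = 3.91000 mL.
5.21109 − 3.91000 ≈ 1.30 mL.

1.30 mL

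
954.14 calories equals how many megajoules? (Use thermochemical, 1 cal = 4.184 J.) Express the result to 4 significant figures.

0.003992 MJ

1 cal = 4.18400 × 10^-6 megajoules.
Then 954.14 × 4.18400 × 10^-6 ≈ 0.003992 MJ.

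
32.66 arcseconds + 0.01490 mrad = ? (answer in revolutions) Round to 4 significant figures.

2.757e-5 rev

32.66 arcsec = 2.52006e-5 rev and 0.01490 mrad = 2.37141e-6 rev.
2.52006e-5 + 2.37141e-6 ≈ 2.757e-5 rev.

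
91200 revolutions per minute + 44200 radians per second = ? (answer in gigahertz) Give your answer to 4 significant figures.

8.555 × 10^-6 gigahertz

91200 rpm = 1.52000 × 10^-6 GHz and 44200 rad/s = 7.03465 × 10^-6 GHz.
1.52000 × 10^-6 + 7.03465 × 10^-6 ≈ 8.555 × 10^-6 GHz.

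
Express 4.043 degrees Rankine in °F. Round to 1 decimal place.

°R = °F + 459.67.
Applying the formula gives -455.6 °F.

-455.6 degrees Fahrenheit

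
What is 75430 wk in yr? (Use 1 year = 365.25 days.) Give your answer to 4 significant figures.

1 wk = 0.0191650 years.
75430 × 0.0191650 ≈ 1446 yr.

1446 yr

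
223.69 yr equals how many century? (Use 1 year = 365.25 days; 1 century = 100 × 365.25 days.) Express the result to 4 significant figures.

1 year = 0.0100000 century.
Then 223.69 × 0.0100000 ≈ 2.237 century.

2.237 century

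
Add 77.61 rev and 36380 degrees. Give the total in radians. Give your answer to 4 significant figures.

1123 radians

77.61 rev = 487.638 rad and 36380 ° = 634.951 rad.
487.638 + 634.951 ≈ 1123 rad.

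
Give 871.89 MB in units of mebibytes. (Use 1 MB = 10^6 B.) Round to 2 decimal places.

831.50 MiB

1 MB = 0.953674 mebibytes.
Then 871.89 × 0.953674 ≈ 831.50 MiB.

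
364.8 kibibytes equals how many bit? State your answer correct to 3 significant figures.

2.99 × 10^6 bit

1 KiB = 8192.00 bits.
Thus 364.8 × 8192.00 ≈ 2.99 × 10^6 bit.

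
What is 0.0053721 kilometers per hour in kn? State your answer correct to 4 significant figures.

1 kilometer per hour = 0.539957 knots.
So 0.0053721 × 0.539957 ≈ 0.002901 kn.

0.002901 kn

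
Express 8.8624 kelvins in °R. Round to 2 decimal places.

15.95 °R

°R = K × 9/5.
Applying the formula gives 15.95 °R.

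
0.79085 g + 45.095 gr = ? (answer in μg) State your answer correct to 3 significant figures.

0.79085 g = 790850 μg and 45.095 gr = 2.92211e+6 μg.
790850 + 2.92211e+6 ≈ 3.71e+6 μg.

3.71e+6 μg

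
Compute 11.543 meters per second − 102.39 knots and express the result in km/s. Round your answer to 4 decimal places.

-0.0411 km/s

11.543 m/s = 0.0115430 km/s and 102.39 kn = 0.0526740 km/s.
0.0115430 − 0.0526740 ≈ -0.0411 km/s.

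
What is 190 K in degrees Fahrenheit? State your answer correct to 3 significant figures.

K = (°F + 459.67) × 5/9.
Applying the formula gives -118 °F.

-118 °F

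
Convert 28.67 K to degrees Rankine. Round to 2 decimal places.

51.61 degrees Rankine

°R = K × 9/5.
Applying the formula gives 51.61 °R.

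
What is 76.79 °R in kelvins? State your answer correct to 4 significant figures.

42.66 K

°R = K × 9/5.
Applying the formula gives 42.66 K.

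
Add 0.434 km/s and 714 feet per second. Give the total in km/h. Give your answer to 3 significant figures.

0.434 km/s = 1562.40 km/h and 714 ft/s = 783.458 km/h.
1562.40 + 783.458 ≈ 2350 km/h.

2350 kilometers per hour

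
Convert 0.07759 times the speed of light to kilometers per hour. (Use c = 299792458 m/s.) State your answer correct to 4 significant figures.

1 speed of light = 1.07925 × 10^9 kilometers per hour.
Then 0.07759 × 1.07925 × 10^9 ≈ 8.374 × 10^7 km/h.

8.374 × 10^7 km/h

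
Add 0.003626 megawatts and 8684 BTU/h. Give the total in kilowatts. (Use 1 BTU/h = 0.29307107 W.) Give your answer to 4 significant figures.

0.003626 MW = 3.62600 kW and 8684 BTU/h = 2.54503 kW.
3.62600 + 2.54503 ≈ 6.171 kW.

6.171 kW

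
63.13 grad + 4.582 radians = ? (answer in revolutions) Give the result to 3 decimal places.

0.887 revolutions

63.13 grad = 0.157825 rev and 4.582 rad = 0.729248 rev.
0.157825 + 0.729248 ≈ 0.887 rev.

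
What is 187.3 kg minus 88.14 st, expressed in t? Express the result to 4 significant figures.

-0.3724 t

187.3 kg = 0.187300 t and 88.14 st = 0.559715 t.
0.187300 − 0.559715 ≈ -0.3724 t.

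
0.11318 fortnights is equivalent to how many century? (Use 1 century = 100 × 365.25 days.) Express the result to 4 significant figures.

1 fortnight = 0.000383299 century.
Thus 0.11318 × 0.000383299 ≈ 4.338 × 10^-5 century.

4.338 × 10^-5 centuries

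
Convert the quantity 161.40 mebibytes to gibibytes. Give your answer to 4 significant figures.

0.1576 GiB

1 mebibyte = 0.0009765625 GiB.
So 161.40 × 0.0009765625 ≈ 0.1576 GiB.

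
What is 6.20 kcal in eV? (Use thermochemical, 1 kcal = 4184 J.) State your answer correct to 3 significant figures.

1 kilocalorie = 2.61145 × 10^22 eV.
6.20 × 2.61145 × 10^22 ≈ 1.62 × 10^23 eV.

1.62 × 10^23 eV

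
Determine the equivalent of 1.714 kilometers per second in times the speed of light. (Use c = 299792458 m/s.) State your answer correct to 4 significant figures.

1 km/s = 3.33564e-6 times the speed of light.
So 1.714 × 3.33564e-6 ≈ 5.717e-6 c.

5.717e-6 c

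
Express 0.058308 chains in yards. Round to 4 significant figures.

1.283 yards

1 chain = 22.0000 yd.
Thus 0.058308 × 22.0000 ≈ 1.283 yd.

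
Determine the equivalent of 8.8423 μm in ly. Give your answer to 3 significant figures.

1 μm = 1.05700e-22 ly.
Thus 8.8423 × 1.05700e-22 ≈ 9.35e-22 ly.

9.35e-22 ly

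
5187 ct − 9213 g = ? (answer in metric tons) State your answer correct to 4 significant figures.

5187 ct = 0.00103740 t and 9213 g = 0.00921300 t.
0.00103740 − 0.00921300 ≈ -0.008176 t.

-0.008176 metric tons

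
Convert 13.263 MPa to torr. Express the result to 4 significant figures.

99480 torr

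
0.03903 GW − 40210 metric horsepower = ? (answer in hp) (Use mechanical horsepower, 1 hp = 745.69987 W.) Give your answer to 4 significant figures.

0.03903 GW = 52340.1 hp and 40210 PS = 39659.9 hp.
52340.1 − 39659.9 ≈ 12680 hp.

12680 horsepower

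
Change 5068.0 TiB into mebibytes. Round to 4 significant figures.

5.314 × 10^9 MiB

1 TiB = 1.04858 × 10^6 mebibytes.
Thus 5068.0 × 1.04858 × 10^6 ≈ 5.314 × 10^9 MiB.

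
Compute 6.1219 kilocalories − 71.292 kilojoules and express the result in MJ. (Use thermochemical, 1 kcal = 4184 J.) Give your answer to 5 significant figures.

6.1219 kcal = 0.0256140 MJ and 71.292 kJ = 0.0712920 MJ.
0.0256140 − 0.0712920 ≈ -0.045678 MJ.

-0.045678 megajoules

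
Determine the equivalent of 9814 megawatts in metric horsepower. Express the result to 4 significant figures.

1.334e+7 PS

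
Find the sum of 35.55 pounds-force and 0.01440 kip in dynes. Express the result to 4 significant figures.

35.55 lbf = 1.58134e+7 dyn and 0.01440 kip = 6.40544e+6 dyn.
1.58134e+7 + 6.40544e+6 ≈ 2.222e+7 dyn.

2.222e+7 dyn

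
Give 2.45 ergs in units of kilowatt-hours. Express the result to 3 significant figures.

1 erg = 2.77778e-14 kilowatt-hours.
Thus 2.45 × 2.77778e-14 ≈ 6.81e-14 kWh.

6.81e-14 kilowatt-hours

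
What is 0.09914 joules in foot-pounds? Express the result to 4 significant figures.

1 J = 0.737562 ft·lbf.
So 0.09914 × 0.737562 ≈ 0.07312 ft·lbf.

0.07312 ft·lbf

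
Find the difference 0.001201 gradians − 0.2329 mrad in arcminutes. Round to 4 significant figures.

0.001201 grad = 0.0648540 arcmin and 0.2329 mrad = 0.800651 arcmin.
0.0648540 − 0.800651 ≈ -0.7358 arcmin.

-0.7358 arcmin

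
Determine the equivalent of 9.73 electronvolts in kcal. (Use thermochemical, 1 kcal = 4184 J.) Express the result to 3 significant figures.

3.73e-22 kilocalories

1 eV = 3.82929e-23 kilocalories.
Thus 9.73 × 3.82929e-23 ≈ 3.73e-22 kcal.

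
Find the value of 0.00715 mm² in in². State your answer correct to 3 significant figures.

1.11 × 10^-5 square inches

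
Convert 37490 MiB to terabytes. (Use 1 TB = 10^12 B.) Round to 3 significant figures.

0.0393 terabytes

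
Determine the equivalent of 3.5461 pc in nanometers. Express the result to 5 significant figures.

1.0942 × 10^26 nm

1 parsec = 3.08568 × 10^25 nanometers.
3.5461 × 3.08568 × 10^25 ≈ 1.0942 × 10^26 nm.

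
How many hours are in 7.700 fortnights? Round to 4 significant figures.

2587 h

1 fortnight = 336.000 hours.
7.700 × 336.000 ≈ 2587 h.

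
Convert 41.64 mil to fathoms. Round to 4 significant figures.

0.0005783 fathoms

1 mil = 1.38889e-5 fathoms.
41.64 × 1.38889e-5 ≈ 0.0005783 fathom.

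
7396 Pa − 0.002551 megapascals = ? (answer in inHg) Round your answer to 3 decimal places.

7396 Pa = 2.18404 inHg and 0.002551 MPa = 0.753310 inHg.
2.18404 − 0.753310 ≈ 1.431 inHg.

1.431 inHg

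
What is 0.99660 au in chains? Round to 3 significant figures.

7.41e+9 chain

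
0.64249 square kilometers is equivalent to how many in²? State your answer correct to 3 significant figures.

9.96e+8 square inches

1 square kilometer = 1.55000e+9 square inches.
Thus 0.64249 × 1.55000e+9 ≈ 9.96e+8 in².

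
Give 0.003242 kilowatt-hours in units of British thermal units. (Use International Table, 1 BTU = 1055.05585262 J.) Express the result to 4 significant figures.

11.06 BTU

1 kilowatt-hour = 3412.14 BTU.
Then 0.003242 × 3412.14 ≈ 11.06 BTU.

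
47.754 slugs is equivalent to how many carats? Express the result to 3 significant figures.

3.48e+6 ct

1 slug = 72969.5 ct.
So 47.754 × 72969.5 ≈ 3.48e+6 ct.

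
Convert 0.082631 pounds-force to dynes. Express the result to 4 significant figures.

1 pound-force = 444822 dynes.
So 0.082631 × 444822 ≈ 36760 dyn.

36760 dyn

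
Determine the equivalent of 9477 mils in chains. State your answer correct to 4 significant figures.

0.01197 chain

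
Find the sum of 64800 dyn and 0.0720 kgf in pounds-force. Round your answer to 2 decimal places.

0.30 lbf

64800 dyn = 0.145676 lbf and 0.0720 kgf = 0.158733 lbf.
0.145676 + 0.158733 ≈ 0.30 lbf.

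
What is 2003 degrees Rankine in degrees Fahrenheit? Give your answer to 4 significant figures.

1543 °F

°R = °F + 459.67.
Applying the formula gives 1543 °F.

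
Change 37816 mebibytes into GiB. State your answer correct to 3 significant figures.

36.9 gibibytes

1 MiB = 0.0009765625 GiB.
37816 × 0.0009765625 ≈ 36.9 GiB.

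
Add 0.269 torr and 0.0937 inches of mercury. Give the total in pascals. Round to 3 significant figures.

0.269 torr = 35.8637 Pa and 0.0937 inHg = 317.305 Pa.
35.8637 + 317.305 ≈ 353 Pa.

353 pascals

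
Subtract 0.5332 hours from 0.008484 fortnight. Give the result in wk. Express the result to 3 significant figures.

0.0138 wk

0.008484 fortnight = 0.0169680 wk and 0.5332 h = 0.00317381 wk.
0.0169680 − 0.00317381 ≈ 0.0138 wk.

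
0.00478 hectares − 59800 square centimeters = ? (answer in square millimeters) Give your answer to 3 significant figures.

0.00478 ha = 4.78000e+7 mm² and 59800 cm² = 5.98000e+6 mm².
4.78000e+7 − 5.98000e+6 ≈ 4.18e+7 mm².

4.18e+7 mm²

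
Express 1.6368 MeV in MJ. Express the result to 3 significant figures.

2.62e-19 MJ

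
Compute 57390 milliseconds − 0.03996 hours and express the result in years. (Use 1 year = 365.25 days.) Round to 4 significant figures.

-2.740 × 10^-6 yr

57390 ms = 1.81858 × 10^-6 yr and 0.03996 h = 4.55852 × 10^-6 yr.
1.81858 × 10^-6 − 4.55852 × 10^-6 ≈ -2.740 × 10^-6 yr.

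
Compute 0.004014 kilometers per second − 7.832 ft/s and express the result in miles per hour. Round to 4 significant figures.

3.639 mph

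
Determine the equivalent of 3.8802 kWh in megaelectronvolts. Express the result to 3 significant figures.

1 kilowatt-hour = 2.24694e+19 MeV.
So 3.8802 × 2.24694e+19 ≈ 8.72e+19 MeV.

8.72e+19 MeV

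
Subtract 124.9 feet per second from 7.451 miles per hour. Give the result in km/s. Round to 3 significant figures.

7.451 mph = 0.00333090 km/s and 124.9 ft/s = 0.0380695 km/s.
0.00333090 − 0.0380695 ≈ -0.0347 km/s.

-0.0347 kilometers per second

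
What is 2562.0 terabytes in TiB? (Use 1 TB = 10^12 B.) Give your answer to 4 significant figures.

2330 TiB

1 TB = 0.909495 tebibytes.
2562.0 × 0.909495 ≈ 2330 TiB.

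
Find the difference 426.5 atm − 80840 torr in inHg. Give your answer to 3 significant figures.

9580 inches of mercury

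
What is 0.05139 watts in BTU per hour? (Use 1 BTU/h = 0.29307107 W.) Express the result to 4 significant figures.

0.1753 BTU per hour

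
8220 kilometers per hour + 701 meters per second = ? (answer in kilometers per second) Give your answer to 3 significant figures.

8220 km/h = 2.28333 km/s and 701 m/s = 0.701000 km/s.
2.28333 + 0.701000 ≈ 2.98 km/s.

2.98 kilometers per second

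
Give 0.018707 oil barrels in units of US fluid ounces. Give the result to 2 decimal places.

100.57 US fluid ounces

1 oil barrel = 5376.00 US fluid ounces.
0.018707 × 5376.00 ≈ 100.57 US fl oz.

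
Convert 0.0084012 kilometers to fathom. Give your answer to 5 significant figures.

4.5938 fathom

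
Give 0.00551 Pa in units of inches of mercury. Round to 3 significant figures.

1 pascal = 0.000295300 inches of mercury.
0.00551 × 0.000295300 ≈ 1.63 × 10^-6 inHg.

1.63 × 10^-6 inHg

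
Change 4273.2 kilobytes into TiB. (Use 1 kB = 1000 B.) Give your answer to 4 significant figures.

1 kB = 9.09495 × 10^-10 tebibytes.
Thus 4273.2 × 9.09495 × 10^-10 ≈ 3.886 × 10^-6 TiB.

3.886 × 10^-6 TiB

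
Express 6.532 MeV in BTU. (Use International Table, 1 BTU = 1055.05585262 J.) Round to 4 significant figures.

9.919e-16 British thermal units

1 MeV = 1.51857e-16 British thermal units.
So 6.532 × 1.51857e-16 ≈ 9.919e-16 BTU.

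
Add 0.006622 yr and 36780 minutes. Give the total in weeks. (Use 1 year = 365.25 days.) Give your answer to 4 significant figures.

3.994 wk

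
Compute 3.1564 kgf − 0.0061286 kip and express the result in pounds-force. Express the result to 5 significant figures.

3.1564 kgf = 6.95867 lbf and 0.0061286 kip = 6.12860 lbf.
6.95867 − 6.12860 ≈ 0.83007 lbf.

0.83007 lbf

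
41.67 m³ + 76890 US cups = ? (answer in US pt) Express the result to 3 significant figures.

127000 US pints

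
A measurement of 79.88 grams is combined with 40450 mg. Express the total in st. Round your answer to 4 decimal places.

0.0189 st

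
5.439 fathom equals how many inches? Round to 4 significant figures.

391.6 in

1 fathom = 72.0000 in.
Then 5.439 × 72.0000 ≈ 391.6 in.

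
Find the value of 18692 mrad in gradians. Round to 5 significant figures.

1 mrad = 0.0636620 gradians.
Then 18692 × 0.0636620 ≈ 1190.0 grad.

1190.0 gradians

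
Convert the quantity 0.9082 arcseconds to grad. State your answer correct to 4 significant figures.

0.0002803 grad

1 arcsecond = 0.000308642 gradians.
0.9082 × 0.000308642 ≈ 0.0002803 grad.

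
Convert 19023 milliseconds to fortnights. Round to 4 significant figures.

1 millisecond = 8.26720e-10 fortnight.
Then 19023 × 8.26720e-10 ≈ 1.573e-5 fortnight.

1.573e-5 fortnight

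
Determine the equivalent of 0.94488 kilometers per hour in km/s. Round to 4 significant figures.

1 km/h = 0.000277778 km/s.
Then 0.94488 × 0.000277778 ≈ 0.0002625 km/s.

0.0002625 kilometers per second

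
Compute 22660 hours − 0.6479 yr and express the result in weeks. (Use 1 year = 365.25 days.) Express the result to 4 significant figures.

101.1 weeks

22660 h = 134.881 wk and 0.6479 yr = 33.8065 wk.
134.881 − 33.8065 ≈ 101.1 wk.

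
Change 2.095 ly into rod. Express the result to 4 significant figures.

1 ly = 1.88116e+15 rods.
2.095 × 1.88116e+15 ≈ 3.941e+15 rod.

3.941e+15 rods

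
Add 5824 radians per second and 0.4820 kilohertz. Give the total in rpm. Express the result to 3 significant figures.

5824 rad/s = 55615.1 rpm and 0.4820 kHz = 28920.0 rpm.
55615.1 + 28920.0 ≈ 84500 rpm.

84500 rpm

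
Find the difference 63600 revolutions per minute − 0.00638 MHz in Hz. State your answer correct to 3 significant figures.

63600 rpm = 1060.00 Hz and 0.00638 MHz = 6380.00 Hz.
1060.00 − 6380.00 ≈ -5320 Hz.

-5320 hertz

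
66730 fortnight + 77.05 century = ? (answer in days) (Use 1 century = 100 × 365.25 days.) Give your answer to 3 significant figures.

66730 fortnight = 934220 d and 77.05 century = 2.81425e+6 d.
934220 + 2.81425e+6 ≈ 3.75e+6 d.

3.75e+6 d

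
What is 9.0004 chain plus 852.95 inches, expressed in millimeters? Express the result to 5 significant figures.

202720 millimeters

9.0004 chain = 181059 mm and 852.95 in = 21664.9 mm.
181059 + 21664.9 ≈ 202720 mm.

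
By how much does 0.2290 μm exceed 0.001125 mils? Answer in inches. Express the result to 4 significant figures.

7.891 × 10^-6 in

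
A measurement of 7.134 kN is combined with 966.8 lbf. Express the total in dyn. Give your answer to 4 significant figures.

7.134 kN = 7.13400 × 10^8 dyn and 966.8 lbf = 4.30054 × 10^8 dyn.
7.13400 × 10^8 + 4.30054 × 10^8 ≈ 1.143 × 10^9 dyn.

1.143 × 10^9 dynes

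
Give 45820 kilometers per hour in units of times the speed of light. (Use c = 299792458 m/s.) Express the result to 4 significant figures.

1 km/h = 9.26567 × 10^-10 c.
Then 45820 × 9.26567 × 10^-10 ≈ 4.246 × 10^-5 c.

4.246 × 10^-5 times the speed of light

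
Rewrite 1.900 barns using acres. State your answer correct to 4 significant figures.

4.695e-32 acre

1 barn = 2.47105e-32 acre.
So 1.900 × 2.47105e-32 ≈ 4.695e-32 acre.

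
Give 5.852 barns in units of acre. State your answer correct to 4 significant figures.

1 barn = 2.47105 × 10^-32 acre.
So 5.852 × 2.47105 × 10^-32 ≈ 1.446 × 10^-31 acre.

1.446 × 10^-31 acres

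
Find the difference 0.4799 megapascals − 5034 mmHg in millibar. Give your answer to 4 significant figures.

0.4799 MPa = 4799.00 mbar and 5034 mmHg = 6711.45 mbar.
4799.00 − 6711.45 ≈ -1912 mbar.

-1912 millibar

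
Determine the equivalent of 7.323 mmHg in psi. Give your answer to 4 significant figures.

0.1416 pounds per square inch

1 mmHg = 0.0193368 pounds per square inch.
Thus 7.323 × 0.0193368 ≈ 0.1416 psi.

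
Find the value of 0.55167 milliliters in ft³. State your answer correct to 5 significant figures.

1 mL = 3.53147e-5 ft³.
Thus 0.55167 × 3.53147e-5 ≈ 1.9482e-5 ft³.

1.9482e-5 cubic feet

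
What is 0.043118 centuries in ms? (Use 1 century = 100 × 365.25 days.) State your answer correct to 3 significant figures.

1.36e+11 milliseconds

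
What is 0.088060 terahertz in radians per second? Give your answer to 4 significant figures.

5.533e+11 radians per second

1 terahertz = 6.28319e+12 radians per second.
Thus 0.088060 × 6.28319e+12 ≈ 5.533e+11 rad/s.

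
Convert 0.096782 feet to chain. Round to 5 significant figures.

0.0014664 chains

1 foot = 0.0151515 chain.
Thus 0.096782 × 0.0151515 ≈ 0.0014664 chain.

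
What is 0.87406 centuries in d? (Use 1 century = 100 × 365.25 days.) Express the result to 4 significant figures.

31930 days

1 century = 36525.0 d.
Thus 0.87406 × 36525.0 ≈ 31930 d.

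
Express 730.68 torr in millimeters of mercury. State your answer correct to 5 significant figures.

730.68 mmHg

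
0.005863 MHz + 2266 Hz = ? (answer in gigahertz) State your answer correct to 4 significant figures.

0.005863 MHz = 5.86300 × 10^-6 GHz and 2266 Hz = 2.26600 × 10^-6 GHz.
5.86300 × 10^-6 + 2.26600 × 10^-6 ≈ 8.129 × 10^-6 GHz.

8.129 × 10^-6 GHz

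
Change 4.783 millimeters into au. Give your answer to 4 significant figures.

1 mm = 6.68459 × 10^-15 au.
Then 4.783 × 6.68459 × 10^-15 ≈ 3.197 × 10^-14 au.

3.197 × 10^-14 au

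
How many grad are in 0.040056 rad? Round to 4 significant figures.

2.550 grad

1 radian = 63.6620 grad.
Thus 0.040056 × 63.6620 ≈ 2.550 grad.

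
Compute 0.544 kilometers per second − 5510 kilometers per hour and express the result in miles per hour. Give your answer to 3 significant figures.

0.544 km/s = 1216.89 mph and 5510 km/h = 3423.76 mph.
1216.89 − 3423.76 ≈ -2210 mph.

-2210 mph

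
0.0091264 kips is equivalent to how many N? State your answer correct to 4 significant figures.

40.60 newtons

1 kip = 4448.22 N.
So 0.0091264 × 4448.22 ≈ 40.60 N.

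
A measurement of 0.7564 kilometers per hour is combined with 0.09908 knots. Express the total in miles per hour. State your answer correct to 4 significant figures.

0.7564 km/h = 0.470005 mph and 0.09908 kn = 0.114019 mph.
0.470005 + 0.114019 ≈ 0.5840 mph.

0.5840 mph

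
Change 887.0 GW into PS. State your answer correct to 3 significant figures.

1 gigawatt = 1.35962e+6 metric horsepower.
887.0 × 1.35962e+6 ≈ 1.21e+9 PS.

1.21e+9 PS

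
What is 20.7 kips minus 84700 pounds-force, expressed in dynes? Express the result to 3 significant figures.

-2.85e+10 dyn

20.7 kip = 9.20782e+9 dyn and 84700 lbf = 3.76764e+10 dyn.
9.20782e+9 − 3.76764e+10 ≈ -2.85e+10 dyn.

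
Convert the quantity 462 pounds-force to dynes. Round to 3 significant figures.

1 pound-force = 444822 dyn.
Then 462 × 444822 ≈ 2.06 × 10^8 dyn.

2.06 × 10^8 dyn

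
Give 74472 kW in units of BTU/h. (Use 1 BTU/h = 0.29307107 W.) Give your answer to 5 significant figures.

2.5411 × 10^8 BTU/h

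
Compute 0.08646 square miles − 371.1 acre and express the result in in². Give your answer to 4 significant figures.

-1.981e+9 in²

0.08646 mi² = 3.47093e+8 in² and 371.1 acre = 2.32778e+9 in².
3.47093e+8 − 2.32778e+9 ≈ -1.981e+9 in².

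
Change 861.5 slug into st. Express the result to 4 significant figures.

1 slug = 2.29815 stone.
Thus 861.5 × 2.29815 ≈ 1980 st.

1980 st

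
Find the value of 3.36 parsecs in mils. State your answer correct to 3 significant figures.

1 parsec = 1.21483e+21 mil.
3.36 × 1.21483e+21 ≈ 4.08e+21 mil.

4.08e+21 mils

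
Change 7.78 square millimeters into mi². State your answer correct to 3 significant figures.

3.00 × 10^-12 square miles

1 mm² = 3.86102 × 10^-13 mi².
Thus 7.78 × 3.86102 × 10^-13 ≈ 3.00 × 10^-12 mi².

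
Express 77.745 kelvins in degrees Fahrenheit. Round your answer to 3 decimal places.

-319.729 °F

K = (°F + 459.67) × 5/9.
Applying the formula gives -319.729 °F.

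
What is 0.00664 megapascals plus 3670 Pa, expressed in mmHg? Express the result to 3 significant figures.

77.3 mmHg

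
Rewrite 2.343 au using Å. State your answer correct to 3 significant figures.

1 astronomical unit = 1.49598 × 10^21 angstroms.
Then 2.343 × 1.49598 × 10^21 ≈ 3.51 × 10^21 Å.

3.51 × 10^21 Å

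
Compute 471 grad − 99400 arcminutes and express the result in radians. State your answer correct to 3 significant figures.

-21.5 rad

471 grad = 7.39845 rad and 99400 arcmin = 28.9143 rad.
7.39845 − 28.9143 ≈ -21.5 rad.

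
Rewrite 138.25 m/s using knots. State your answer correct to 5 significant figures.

268.74 kn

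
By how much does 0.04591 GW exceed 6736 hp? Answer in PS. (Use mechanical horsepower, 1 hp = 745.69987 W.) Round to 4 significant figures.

55590 PS

0.04591 GW = 62420.2 PS and 6736 hp = 6829.43 PS.
62420.2 − 6829.43 ≈ 55590 PS.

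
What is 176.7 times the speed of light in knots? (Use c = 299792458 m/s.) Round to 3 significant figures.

1.03 × 10^11 kn

1 speed of light = 5.82750 × 10^8 kn.
So 176.7 × 5.82750 × 10^8 ≈ 1.03 × 10^11 kn.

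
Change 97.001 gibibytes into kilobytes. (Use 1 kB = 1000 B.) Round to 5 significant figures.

1 gibibyte = 1.07374e+6 kB.
97.001 × 1.07374e+6 ≈ 1.0415e+8 kB.

1.0415e+8 kilobytes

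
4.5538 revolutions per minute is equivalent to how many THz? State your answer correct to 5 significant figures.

1 revolution per minute = 1.66667e-14 THz.
So 4.5538 × 1.66667e-14 ≈ 7.5897e-14 THz.

7.5897e-14 terahertz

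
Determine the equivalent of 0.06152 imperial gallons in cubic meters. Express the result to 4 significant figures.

0.0002797 cubic meters

1 imperial gallon = 0.00454609 cubic meters.
0.06152 × 0.00454609 ≈ 0.0002797 m³.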